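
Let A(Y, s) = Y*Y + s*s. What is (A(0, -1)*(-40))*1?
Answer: -40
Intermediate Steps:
A(Y, s) = Y² + s²
(A(0, -1)*(-40))*1 = ((0² + (-1)²)*(-40))*1 = ((0 + 1)*(-40))*1 = (1*(-40))*1 = -40*1 = -40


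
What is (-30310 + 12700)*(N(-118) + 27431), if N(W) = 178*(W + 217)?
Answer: -793383330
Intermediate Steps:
N(W) = 38626 + 178*W (N(W) = 178*(217 + W) = 38626 + 178*W)
(-30310 + 12700)*(N(-118) + 27431) = (-30310 + 12700)*((38626 + 178*(-118)) + 27431) = -17610*((38626 - 21004) + 27431) = -17610*(17622 + 27431) = -17610*45053 = -793383330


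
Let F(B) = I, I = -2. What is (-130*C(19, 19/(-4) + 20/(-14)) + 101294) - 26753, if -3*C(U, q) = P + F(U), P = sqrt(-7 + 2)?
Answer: 223363/3 + 130*I*sqrt(5)/3 ≈ 74454.0 + 96.896*I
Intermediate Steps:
F(B) = -2
P = I*sqrt(5) (P = sqrt(-5) = I*sqrt(5) ≈ 2.2361*I)
C(U, q) = 2/3 - I*sqrt(5)/3 (C(U, q) = -(I*sqrt(5) - 2)/3 = -(-2 + I*sqrt(5))/3 = 2/3 - I*sqrt(5)/3)
(-130*C(19, 19/(-4) + 20/(-14)) + 101294) - 26753 = (-130*(2/3 - I*sqrt(5)/3) + 101294) - 26753 = ((-260/3 + 130*I*sqrt(5)/3) + 101294) - 26753 = (303622/3 + 130*I*sqrt(5)/3) - 26753 = 223363/3 + 130*I*sqrt(5)/3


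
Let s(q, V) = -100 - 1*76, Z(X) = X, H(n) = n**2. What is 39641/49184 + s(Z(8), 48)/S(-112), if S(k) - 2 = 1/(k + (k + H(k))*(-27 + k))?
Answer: -14822604631961/169995593696 ≈ -87.194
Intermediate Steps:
S(k) = 2 + 1/(k + (-27 + k)*(k + k**2)) (S(k) = 2 + 1/(k + (k + k**2)*(-27 + k)) = 2 + 1/(k + (-27 + k)*(k + k**2)))
s(q, V) = -176 (s(q, V) = -100 - 76 = -176)
39641/49184 + s(Z(8), 48)/S(-112) = 39641/49184 - 176*(-112*(-26 + (-112)**2 - 26*(-112))/(1 - 52*(-112) - 52*(-112)**2 + 2*(-112)**3)) = 39641*(1/49184) - 176*(-112*(-26 + 12544 + 2912)/(1 + 5824 - 52*12544 + 2*(-1404928))) = 39641/49184 - 176*(-1728160/(1 + 5824 - 652288 - 2809856)) = 39641/49184 - 176/((-1/112*1/15430*(-3456319))) = 39641/49184 - 176/3456319/1728160 = 39641/49184 - 176*1728160/3456319 = 39641/49184 - 304156160/3456319 = -14822604631961/169995593696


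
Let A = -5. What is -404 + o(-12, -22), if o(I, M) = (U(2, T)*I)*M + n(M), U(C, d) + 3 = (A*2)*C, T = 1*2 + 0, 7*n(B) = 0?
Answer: -6476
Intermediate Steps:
n(B) = 0 (n(B) = (⅐)*0 = 0)
T = 2 (T = 2 + 0 = 2)
U(C, d) = -3 - 10*C (U(C, d) = -3 + (-5*2)*C = -3 - 10*C)
o(I, M) = -23*I*M (o(I, M) = ((-3 - 10*2)*I)*M + 0 = ((-3 - 20)*I)*M + 0 = (-23*I)*M + 0 = -23*I*M + 0 = -23*I*M)
-404 + o(-12, -22) = -404 - 23*(-12)*(-22) = -404 - 6072 = -6476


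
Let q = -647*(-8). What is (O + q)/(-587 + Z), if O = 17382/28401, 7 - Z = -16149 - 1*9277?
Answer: 8167831/39202847 ≈ 0.20835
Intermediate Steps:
Z = 25433 (Z = 7 - (-16149 - 1*9277) = 7 - (-16149 - 9277) = 7 - 1*(-25426) = 7 + 25426 = 25433)
O = 5794/9467 (O = 17382*(1/28401) = 5794/9467 ≈ 0.61202)
q = 5176
(O + q)/(-587 + Z) = (5794/9467 + 5176)/(-587 + 25433) = (49006986/9467)/24846 = (49006986/9467)*(1/24846) = 8167831/39202847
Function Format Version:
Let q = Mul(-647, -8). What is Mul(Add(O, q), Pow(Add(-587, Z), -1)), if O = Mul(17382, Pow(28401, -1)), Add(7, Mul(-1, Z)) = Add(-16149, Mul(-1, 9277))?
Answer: Rational(8167831, 39202847) ≈ 0.20835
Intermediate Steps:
Z = 25433 (Z = Add(7, Mul(-1, Add(-16149, Mul(-1, 9277)))) = Add(7, Mul(-1, Add(-16149, -9277))) = Add(7, Mul(-1, -25426)) = Add(7, 25426) = 25433)
O = Rational(5794, 9467) (O = Mul(17382, Rational(1, 28401)) = Rational(5794, 9467) ≈ 0.61202)
q = 5176
Mul(Add(O, q), Pow(Add(-587, Z), -1)) = Mul(Add(Rational(5794, 9467), 5176), Pow(Add(-587, 25433), -1)) = Mul(Rational(49006986, 9467), Pow(24846, -1)) = Mul(Rational(49006986, 9467), Rational(1, 24846)) = Rational(8167831, 39202847)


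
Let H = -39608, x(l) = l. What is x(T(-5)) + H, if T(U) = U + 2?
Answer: -39611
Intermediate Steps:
T(U) = 2 + U
x(T(-5)) + H = (2 - 5) - 39608 = -3 - 39608 = -39611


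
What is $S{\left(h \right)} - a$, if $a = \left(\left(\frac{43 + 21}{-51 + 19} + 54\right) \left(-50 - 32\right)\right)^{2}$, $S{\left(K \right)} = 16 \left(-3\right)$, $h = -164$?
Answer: $-18181744$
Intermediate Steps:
$S{\left(K \right)} = -48$
$a = 18181696$ ($a = \left(\left(\frac{64}{-32} + 54\right) \left(-82\right)\right)^{2} = \left(\left(64 \left(- \frac{1}{32}\right) + 54\right) \left(-82\right)\right)^{2} = \left(\left(-2 + 54\right) \left(-82\right)\right)^{2} = \left(52 \left(-82\right)\right)^{2} = \left(-4264\right)^{2} = 18181696$)
$S{\left(h \right)} - a = -48 - 18181696 = -18181744$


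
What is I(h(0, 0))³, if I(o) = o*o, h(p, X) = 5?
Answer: 15625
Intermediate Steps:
I(o) = o²
I(h(0, 0))³ = (5²)³ = 25³ = 15625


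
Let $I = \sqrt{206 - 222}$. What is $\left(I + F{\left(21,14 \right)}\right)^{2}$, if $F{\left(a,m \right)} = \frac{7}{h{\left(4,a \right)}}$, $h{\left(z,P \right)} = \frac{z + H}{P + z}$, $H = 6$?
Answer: $\frac{1161}{4} + 140 i \approx 290.25 + 140.0 i$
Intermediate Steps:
$I = 4 i$ ($I = \sqrt{-16} = 4 i \approx 4.0 i$)
$h{\left(z,P \right)} = \frac{6 + z}{P + z}$ ($h{\left(z,P \right)} = \frac{z + 6}{P + z} = \frac{6 + z}{P + z}$)
$F{\left(a,m \right)} = \frac{14}{5} + \frac{7 a}{10}$ ($F{\left(a,m \right)} = \frac{7}{\frac{1}{a + 4} \left(6 + 4\right)} = \frac{7}{\frac{1}{4 + a} 10} = \frac{7}{10 \frac{1}{4 + a}} = 7 \left(\frac{2}{5} + \frac{a}{10}\right) = \frac{14}{5} + \frac{7 a}{10}$)
$\left(I + F{\left(21,14 \right)}\right)^{2} = \left(4 i + \left(\frac{14}{5} + \frac{7}{10} \cdot 21\right)\right)^{2} = \left(4 i + \left(\frac{14}{5} + \frac{147}{10}\right)\right)^{2} = \left(4 i + \frac{35}{2}\right)^{2} = \left(\frac{35}{2} + 4 i\right)^{2}$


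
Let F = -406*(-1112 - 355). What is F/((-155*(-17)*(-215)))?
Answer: -595602/566525 ≈ -1.0513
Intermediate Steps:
F = 595602 (F = -406*(-1467) = 595602)
F/((-155*(-17)*(-215))) = 595602/((-155*(-17)*(-215))) = 595602/((2635*(-215))) = 595602/(-566525) = 595602*(-1/566525) = -595602/566525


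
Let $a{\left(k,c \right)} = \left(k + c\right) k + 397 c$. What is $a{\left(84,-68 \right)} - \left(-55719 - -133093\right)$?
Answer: $-103026$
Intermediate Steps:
$a{\left(k,c \right)} = 397 c + k \left(c + k\right)$ ($a{\left(k,c \right)} = \left(c + k\right) k + 397 c = k \left(c + k\right) + 397 c = 397 c + k \left(c + k\right)$)
$a{\left(84,-68 \right)} - \left(-55719 - -133093\right) = \left(84^{2} + 397 \left(-68\right) - 5712\right) - \left(-55719 - -133093\right) = \left(7056 - 26996 - 5712\right) - \left(-55719 + 133093\right) = -25652 - 77374 = -103026$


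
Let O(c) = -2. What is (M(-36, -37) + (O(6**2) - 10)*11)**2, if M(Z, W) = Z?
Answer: 28224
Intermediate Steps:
(M(-36, -37) + (O(6**2) - 10)*11)**2 = (-36 + (-2 - 10)*11)**2 = (-36 - 12*11)**2 = (-36 - 132)**2 = (-168)**2 = 28224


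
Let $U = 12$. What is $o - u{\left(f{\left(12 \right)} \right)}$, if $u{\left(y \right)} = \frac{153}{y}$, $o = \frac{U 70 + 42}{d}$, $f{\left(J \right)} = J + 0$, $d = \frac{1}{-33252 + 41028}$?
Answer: $\frac{27433677}{4} \approx 6.8584 \cdot 10^{6}$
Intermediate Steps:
$d = \frac{1}{7776} \approx 0.0001286$
$f{\left(J \right)} = J$
$o = 6858432$ ($o = \left(12 \cdot 70 + 42\right) \frac{1}{\frac{1}{7776}} = \left(840 + 42\right) 7776 = 882 \cdot 7776 = 6858432$)
$o - u{\left(f{\left(12 \right)} \right)} = 6858432 - \frac{153}{12} = 6858432 - 153 \cdot \frac{1}{12} = 6858432 - \frac{51}{4} = \frac{27433677}{4}$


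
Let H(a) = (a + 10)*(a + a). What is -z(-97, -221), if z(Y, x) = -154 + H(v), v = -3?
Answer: 196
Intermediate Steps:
H(a) = 2*a*(10 + a) (H(a) = (10 + a)*(2*a) = 2*a*(10 + a))
z(Y, x) = -196 (z(Y, x) = -154 + 2*(-3)*(10 - 3) = -154 + 2*(-3)*7 = -154 - 42 = -196)
-z(-97, -221) = -1*(-196) = 196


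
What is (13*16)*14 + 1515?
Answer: 4427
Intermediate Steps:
(13*16)*14 + 1515 = 208*14 + 1515 = 2912 + 1515 = 4427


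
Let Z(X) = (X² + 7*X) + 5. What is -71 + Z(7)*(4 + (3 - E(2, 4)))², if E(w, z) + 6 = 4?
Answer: 8272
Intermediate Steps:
E(w, z) = -2 (E(w, z) = -6 + 4 = -2)
Z(X) = 5 + X² + 7*X
-71 + Z(7)*(4 + (3 - E(2, 4)))² = -71 + (5 + 7² + 7*7)*(4 + (3 - 1*(-2)))² = -71 + (5 + 49 + 49)*(4 + (3 + 2))² = -71 + 103*(4 + 5)² = -71 + 103*9² = -71 + 103*81 = -71 + 8343 = 8272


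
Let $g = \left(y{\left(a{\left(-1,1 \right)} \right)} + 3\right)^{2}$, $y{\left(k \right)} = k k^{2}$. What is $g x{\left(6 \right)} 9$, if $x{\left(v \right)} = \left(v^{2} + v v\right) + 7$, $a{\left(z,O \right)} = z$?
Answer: $2844$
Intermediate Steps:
$y{\left(k \right)} = k^{3}$
$x{\left(v \right)} = 7 + 2 v^{2}$ ($x{\left(v \right)} = \left(v^{2} + v^{2}\right) + 7 = 2 v^{2} + 7 = 7 + 2 v^{2}$)
$g = 4$ ($g = \left(\left(-1\right)^{3} + 3\right)^{2} = \left(-1 + 3\right)^{2} = 2^{2} = 4$)
$g x{\left(6 \right)} 9 = 4 \left(7 + 2 \cdot 6^{2}\right) 9 = 4 \left(7 + 2 \cdot 36\right) 9 = 4 \left(7 + 72\right) 9 = 4 \cdot 79 \cdot 9 = 316 \cdot 9 = 2844$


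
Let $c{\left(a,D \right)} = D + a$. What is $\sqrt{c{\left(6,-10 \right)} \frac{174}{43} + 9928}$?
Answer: $\frac{4 \sqrt{1145434}}{43} \approx 99.558$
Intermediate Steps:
$\sqrt{c{\left(6,-10 \right)} \frac{174}{43} + 9928} = \sqrt{\left(-10 + 6\right) \frac{174}{43} + 9928} = \sqrt{- 4 \cdot 174 \cdot \frac{1}{43} + 9928} = \sqrt{\left(-4\right) \frac{174}{43} + 9928} = \sqrt{- \frac{696}{43} + 9928} = \sqrt{\frac{426208}{43}} = \frac{4 \sqrt{1145434}}{43}$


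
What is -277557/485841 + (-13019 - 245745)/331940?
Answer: -18154202592/13439171795 ≈ -1.3508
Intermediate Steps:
-277557/485841 + (-13019 - 245745)/331940 = -277557*1/485841 - 258764*1/331940 = -92519/161947 - 64691/82985 = -18154202592/13439171795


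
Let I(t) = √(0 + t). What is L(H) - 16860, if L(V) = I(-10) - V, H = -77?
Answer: -16783 + I*√10 ≈ -16783.0 + 3.1623*I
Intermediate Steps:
I(t) = √t
L(V) = -V + I*√10 (L(V) = √(-10) - V = I*√10 - V = -V + I*√10)
L(H) - 16860 = (-1*(-77) + I*√10) - 16860 = (77 + I*√10) - 16860 = -16783 + I*√10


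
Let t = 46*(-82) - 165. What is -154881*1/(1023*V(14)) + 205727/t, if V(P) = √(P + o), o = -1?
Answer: -205727/3937 - 51627*√13/4433 ≈ -94.245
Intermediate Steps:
V(P) = √(-1 + P) (V(P) = √(P - 1) = √(-1 + P))
t = -3937 (t = -3772 - 165 = -3937)
-154881*1/(1023*V(14)) + 205727/t = -154881*1/(1023*√(-1 + 14)) + 205727/(-3937) = -154881*√13/13299 + 205727*(-1/3937) = -51627*√13/4433 - 205727/3937 = -205727/3937 - 51627*√13/4433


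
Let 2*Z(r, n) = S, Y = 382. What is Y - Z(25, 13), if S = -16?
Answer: 390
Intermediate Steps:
Z(r, n) = -8 (Z(r, n) = (1/2)*(-16) = -8)
Y - Z(25, 13) = 382 - 1*(-8) = 382 + 8 = 390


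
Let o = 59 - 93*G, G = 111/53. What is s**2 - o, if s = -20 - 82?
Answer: 558608/53 ≈ 10540.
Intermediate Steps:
s = -102
G = 111/53 (G = 111*(1/53) = 111/53 ≈ 2.0943)
o = -7196/53 (o = 59 - 93*111/53 = 59 - 10323/53 = -7196/53 ≈ -135.77)
s**2 - o = (-102)**2 - 1*(-7196/53) = 10404 + 7196/53 = 558608/53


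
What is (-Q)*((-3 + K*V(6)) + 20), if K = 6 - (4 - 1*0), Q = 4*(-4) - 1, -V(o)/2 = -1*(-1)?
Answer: 221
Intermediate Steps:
V(o) = -2 (V(o) = -(-2)*(-1) = -2*1 = -2)
Q = -17 (Q = -16 - 1 = -17)
K = 2 (K = 6 - (4 + 0) = 6 - 1*4 = 6 - 4 = 2)
(-Q)*((-3 + K*V(6)) + 20) = (-1*(-17))*((-3 + 2*(-2)) + 20) = 17*((-3 - 4) + 20) = 17*(-7 + 20) = 17*13 = 221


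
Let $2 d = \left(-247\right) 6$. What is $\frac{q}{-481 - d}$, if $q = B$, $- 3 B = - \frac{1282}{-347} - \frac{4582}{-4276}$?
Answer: $- \frac{1178631}{192890360} \approx -0.0061104$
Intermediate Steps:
$B = - \frac{1178631}{741886}$ ($B = - \frac{- \frac{1282}{-347} - \frac{4582}{-4276}}{3} = - \frac{\left(-1282\right) \left(- \frac{1}{347}\right) - - \frac{2291}{2138}}{3} = - \frac{\frac{1282}{347} + \frac{2291}{2138}}{3} = \left(- \frac{1}{3}\right) \frac{3535893}{741886} = - \frac{1178631}{741886} \approx -1.5887$)
$d = -741$ ($d = \frac{\left(-247\right) 6}{2} = \frac{1}{2} \left(-1482\right) = -741$)
$q = - \frac{1178631}{741886} \approx -1.5887$
$\frac{q}{-481 - d} = - \frac{1178631}{741886 \left(-481 - -741\right)} = - \frac{1178631}{741886 \left(-481 + 741\right)} = - \frac{1178631}{741886 \cdot 260} = \left(- \frac{1178631}{741886}\right) \frac{1}{260} = - \frac{1178631}{192890360}$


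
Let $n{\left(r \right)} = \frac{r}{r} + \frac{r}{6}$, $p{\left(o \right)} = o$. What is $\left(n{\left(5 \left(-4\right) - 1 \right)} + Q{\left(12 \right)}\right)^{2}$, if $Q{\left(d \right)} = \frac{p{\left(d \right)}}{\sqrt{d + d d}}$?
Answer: $\frac{373}{52} - \frac{10 \sqrt{39}}{13} \approx 2.3692$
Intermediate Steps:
$n{\left(r \right)} = 1 + \frac{r}{6}$ ($n{\left(r \right)} = 1 + r \frac{1}{6} = 1 + \frac{r}{6}$)
$Q{\left(d \right)} = \frac{d}{\sqrt{d + d^{2}}}$ ($Q{\left(d \right)} = \frac{d}{\sqrt{d + d d}} = \frac{d}{\sqrt{d + d^{2}}}$)
$\left(n{\left(5 \left(-4\right) - 1 \right)} + Q{\left(12 \right)}\right)^{2} = \left(\left(1 + \frac{5 \left(-4\right) - 1}{6}\right) + \frac{12}{2 \sqrt{3} \sqrt{1 + 12}}\right)^{2} = \left(\left(1 + \frac{-20 - 1}{6}\right) + \frac{12}{2 \sqrt{39}}\right)^{2} = \left(\left(1 + \frac{1}{6} \left(-21\right)\right) + \frac{12}{2 \sqrt{39}}\right)^{2} = \left(\left(1 - \frac{7}{2}\right) + 12 \frac{\sqrt{39}}{78}\right)^{2} = \left(- \frac{5}{2} + \frac{2 \sqrt{39}}{13}\right)^{2}$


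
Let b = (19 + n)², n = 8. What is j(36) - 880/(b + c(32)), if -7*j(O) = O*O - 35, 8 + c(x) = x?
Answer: -955693/5271 ≈ -181.31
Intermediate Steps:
c(x) = -8 + x
j(O) = 5 - O²/7 (j(O) = -(O*O - 35)/7 = -(O² - 35)/7 = -(-35 + O²)/7 = 5 - O²/7)
b = 729 (b = (19 + 8)² = 27² = 729)
j(36) - 880/(b + c(32)) = (5 - ⅐*36²) - 880/(729 + (-8 + 32)) = (5 - ⅐*1296) - 880/(729 + 24) = (5 - 1296/7) - 880/753 = -1261/7 + (1/753)*(-880) = -1261/7 - 880/753 = -955693/5271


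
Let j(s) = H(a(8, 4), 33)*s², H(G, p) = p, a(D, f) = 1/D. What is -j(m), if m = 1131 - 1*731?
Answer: -5280000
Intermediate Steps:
m = 400 (m = 1131 - 731 = 400)
j(s) = 33*s²
-j(m) = -33*400² = -33*160000 = -1*5280000 = -5280000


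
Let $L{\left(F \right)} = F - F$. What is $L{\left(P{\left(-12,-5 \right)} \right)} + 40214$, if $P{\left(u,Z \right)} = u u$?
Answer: $40214$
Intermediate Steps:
$P{\left(u,Z \right)} = u^{2}$
$L{\left(F \right)} = 0$
$L{\left(P{\left(-12,-5 \right)} \right)} + 40214 = 0 + 40214 = 40214$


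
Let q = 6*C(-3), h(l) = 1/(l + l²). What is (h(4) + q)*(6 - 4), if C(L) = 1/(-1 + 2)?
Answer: 121/10 ≈ 12.100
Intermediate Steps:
C(L) = 1 (C(L) = 1/1 = 1)
q = 6 (q = 6*1 = 6)
(h(4) + q)*(6 - 4) = (1/(4*(1 + 4)) + 6)*(6 - 4) = ((¼)/5 + 6)*2 = ((¼)*(⅕) + 6)*2 = (1/20 + 6)*2 = (121/20)*2 = 121/10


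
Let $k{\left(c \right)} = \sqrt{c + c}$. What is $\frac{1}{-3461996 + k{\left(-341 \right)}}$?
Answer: $- \frac{1730998}{5992708152349} - \frac{i \sqrt{682}}{11985416304698} \approx -2.8885 \cdot 10^{-7} - 2.1789 \cdot 10^{-12} i$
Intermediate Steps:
$k{\left(c \right)} = \sqrt{2} \sqrt{c}$ ($k{\left(c \right)} = \sqrt{2 c} = \sqrt{2} \sqrt{c}$)
$\frac{1}{-3461996 + k{\left(-341 \right)}} = \frac{1}{-3461996 + \sqrt{2} \sqrt{-341}} = \frac{1}{-3461996 + \sqrt{2} i \sqrt{341}} = \frac{1}{-3461996 + i \sqrt{682}}$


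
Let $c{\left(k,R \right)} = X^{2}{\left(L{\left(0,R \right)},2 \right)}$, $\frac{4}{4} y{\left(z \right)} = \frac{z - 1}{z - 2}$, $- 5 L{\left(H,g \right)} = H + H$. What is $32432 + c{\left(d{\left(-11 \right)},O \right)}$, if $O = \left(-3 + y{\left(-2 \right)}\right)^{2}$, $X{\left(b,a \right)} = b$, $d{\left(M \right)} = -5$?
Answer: $32432$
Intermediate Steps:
$L{\left(H,g \right)} = - \frac{2 H}{5}$ ($L{\left(H,g \right)} = - \frac{H + H}{5} = - \frac{2 H}{5}$)
$y{\left(z \right)} = \frac{-1 + z}{-2 + z}$ ($y{\left(z \right)} = \frac{z - 1}{z - 2} = \frac{-1 + z}{-2 + z}$)
$O = \frac{81}{16}$ ($O = \left(-3 + \frac{-1 - 2}{-2 - 2}\right)^{2} = \left(-3 + \frac{1}{-4} \left(-3\right)\right)^{2} = \left(-3 - - \frac{3}{4}\right)^{2} = \left(-3 + \frac{3}{4}\right)^{2} = \left(- \frac{9}{4}\right)^{2} = \frac{81}{16} \approx 5.0625$)
$c{\left(k,R \right)} = 0$ ($c{\left(k,R \right)} = \left(\left(- \frac{2}{5}\right) 0\right)^{2} = 0^{2} = 0$)
$32432 + c{\left(d{\left(-11 \right)},O \right)} = 32432 + 0 = 32432$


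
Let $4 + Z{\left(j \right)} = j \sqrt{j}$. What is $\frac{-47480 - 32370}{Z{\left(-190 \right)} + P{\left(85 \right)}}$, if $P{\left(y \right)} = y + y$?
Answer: $- \frac{3313775}{1721639} - \frac{3792875 i \sqrt{190}}{1721639} \approx -1.9248 - 30.367 i$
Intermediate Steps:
$P{\left(y \right)} = 2 y$
$Z{\left(j \right)} = -4 + j^{\frac{3}{2}}$ ($Z{\left(j \right)} = -4 + j \sqrt{j} = -4 + j^{\frac{3}{2}}$)
$\frac{-47480 - 32370}{Z{\left(-190 \right)} + P{\left(85 \right)}} = \frac{-47480 - 32370}{\left(-4 + \left(-190\right)^{\frac{3}{2}}\right) + 2 \cdot 85} = - \frac{79850}{\left(-4 - 190 i \sqrt{190}\right) + 170} = - \frac{79850}{166 - 190 i \sqrt{190}}$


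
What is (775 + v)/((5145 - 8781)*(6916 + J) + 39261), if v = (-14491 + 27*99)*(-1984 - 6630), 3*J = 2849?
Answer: -101801027/28560303 ≈ -3.5644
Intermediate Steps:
J = 2849/3 (J = (⅓)*2849 = 2849/3 ≈ 949.67)
v = 101800252 (v = (-14491 + 2673)*(-8614) = -11818*(-8614) = 101800252)
(775 + v)/((5145 - 8781)*(6916 + J) + 39261) = (775 + 101800252)/((5145 - 8781)*(6916 + 2849/3) + 39261) = 101801027/(-3636*23597/3 + 39261) = 101801027/(-28599564 + 39261) = 101801027/(-28560303) = 101801027*(-1/28560303) = -101801027/28560303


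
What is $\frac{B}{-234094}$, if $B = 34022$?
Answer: $- \frac{17011}{117047} \approx -0.14533$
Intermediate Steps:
$\frac{B}{-234094} = \frac{34022}{-234094} = 34022 \left(- \frac{1}{234094}\right) = - \frac{17011}{117047}$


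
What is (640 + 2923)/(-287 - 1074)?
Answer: -3563/1361 ≈ -2.6179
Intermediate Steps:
(640 + 2923)/(-287 - 1074) = 3563/(-1361) = 3563*(-1/1361) = -3563/1361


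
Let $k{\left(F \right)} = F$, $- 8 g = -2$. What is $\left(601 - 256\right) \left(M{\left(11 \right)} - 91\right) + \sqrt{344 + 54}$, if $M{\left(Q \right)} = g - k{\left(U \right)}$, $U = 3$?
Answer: $- \frac{129375}{4} + \sqrt{398} \approx -32324.0$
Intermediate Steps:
$g = \frac{1}{4}$ ($g = \left(- \frac{1}{8}\right) \left(-2\right) = \frac{1}{4} \approx 0.25$)
$M{\left(Q \right)} = - \frac{11}{4}$ ($M{\left(Q \right)} = \frac{1}{4} - 3 = - \frac{11}{4}$)
$\left(601 - 256\right) \left(M{\left(11 \right)} - 91\right) + \sqrt{344 + 54} = \left(601 - 256\right) \left(- \frac{11}{4} - 91\right) + \sqrt{344 + 54} = \left(601 - 256\right) \left(- \frac{11}{4} - 91\right) + \sqrt{398} = 345 \left(- \frac{375}{4}\right) + \sqrt{398} = - \frac{129375}{4} + \sqrt{398}$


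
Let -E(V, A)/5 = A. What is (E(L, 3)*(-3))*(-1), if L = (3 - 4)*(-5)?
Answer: -45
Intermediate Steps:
L = 5 (L = -1*(-5) = 5)
E(V, A) = -5*A
(E(L, 3)*(-3))*(-1) = (-5*3*(-3))*(-1) = -15*(-3)*(-1) = 45*(-1) = -45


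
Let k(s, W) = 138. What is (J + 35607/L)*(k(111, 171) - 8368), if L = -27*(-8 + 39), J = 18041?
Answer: -41327521100/279 ≈ -1.4813e+8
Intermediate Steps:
L = -837 (L = -27*31 = -837)
(J + 35607/L)*(k(111, 171) - 8368) = (18041 + 35607/(-837))*(138 - 8368) = (18041 + 35607*(-1/837))*(-8230) = (18041 - 11869/279)*(-8230) = (5021570/279)*(-8230) = -41327521100/279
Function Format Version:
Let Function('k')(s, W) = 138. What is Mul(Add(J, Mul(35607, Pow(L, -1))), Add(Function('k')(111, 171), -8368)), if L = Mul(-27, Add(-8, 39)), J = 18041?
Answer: Rational(-41327521100, 279) ≈ -1.4813e+8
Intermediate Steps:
L = -837 (L = Mul(-27, 31) = -837)
Mul(Add(J, Mul(35607, Pow(L, -1))), Add(Function('k')(111, 171), -8368)) = Mul(Add(18041, Mul(35607, Pow(-837, -1))), Add(138, -8368)) = Mul(Add(18041, Mul(35607, Rational(-1, 837))), -8230) = Mul(Add(18041, Rational(-11869, 279)), -8230) = Mul(Rational(5021570, 279), -8230) = Rational(-41327521100, 279)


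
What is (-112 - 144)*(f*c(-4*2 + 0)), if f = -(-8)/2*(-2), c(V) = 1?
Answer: 2048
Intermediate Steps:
f = -8 (f = -(-8)/2*(-2) = -4*(-1)*(-2) = 4*(-2) = -8)
(-112 - 144)*(f*c(-4*2 + 0)) = (-112 - 144)*(-8*1) = -256*(-8) = 2048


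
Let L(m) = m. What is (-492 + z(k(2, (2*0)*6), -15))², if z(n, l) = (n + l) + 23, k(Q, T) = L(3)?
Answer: 231361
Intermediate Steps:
k(Q, T) = 3
z(n, l) = 23 + l + n (z(n, l) = (l + n) + 23 = 23 + l + n)
(-492 + z(k(2, (2*0)*6), -15))² = (-492 + (23 - 15 + 3))² = (-492 + 11)² = (-481)² = 231361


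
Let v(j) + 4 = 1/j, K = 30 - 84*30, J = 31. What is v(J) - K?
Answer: 77067/31 ≈ 2486.0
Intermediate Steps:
K = -2490 (K = 30 - 2520 = -2490)
v(j) = -4 + 1/j
v(J) - K = (-4 + 1/31) - 1*(-2490) = (-4 + 1/31) + 2490 = -123/31 + 2490 = 77067/31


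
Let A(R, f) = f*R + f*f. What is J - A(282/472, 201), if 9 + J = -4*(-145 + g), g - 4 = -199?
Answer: -9244141/236 ≈ -39170.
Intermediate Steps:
g = -195 (g = 4 - 199 = -195)
A(R, f) = f² + R*f (A(R, f) = R*f + f² = f² + R*f)
J = 1351 (J = -9 - 4*(-145 - 195) = -9 - 4*(-340) = -9 + 1360 = 1351)
J - A(282/472, 201) = 1351 - 201*(282/472 + 201) = 1351 - 201*(282*(1/472) + 201) = 1351 - 201*(141/236 + 201) = 1351 - 201*47577/236 = 1351 - 1*9562977/236 = 1351 - 9562977/236 = -9244141/236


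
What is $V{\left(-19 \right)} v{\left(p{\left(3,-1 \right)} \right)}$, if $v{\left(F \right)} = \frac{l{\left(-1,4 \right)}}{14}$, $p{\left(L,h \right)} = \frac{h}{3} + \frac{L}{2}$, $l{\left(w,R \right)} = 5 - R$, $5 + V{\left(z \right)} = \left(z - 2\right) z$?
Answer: $\frac{197}{7} \approx 28.143$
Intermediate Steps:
$V{\left(z \right)} = -5 + z \left(-2 + z\right)$ ($V{\left(z \right)} = -5 + \left(z - 2\right) z = -5 + \left(-2 + z\right) z = -5 + z \left(-2 + z\right)$)
$p{\left(L,h \right)} = \frac{L}{2} + \frac{h}{3}$ ($p{\left(L,h \right)} = h \frac{1}{3} + L \frac{1}{2} = \frac{h}{3} + \frac{L}{2} = \frac{L}{2} + \frac{h}{3}$)
$v{\left(F \right)} = \frac{1}{14}$ ($v{\left(F \right)} = \frac{5 - 4}{14} = \left(5 - 4\right) \frac{1}{14} = 1 \cdot \frac{1}{14} = \frac{1}{14}$)
$V{\left(-19 \right)} v{\left(p{\left(3,-1 \right)} \right)} = \left(-5 + \left(-19\right)^{2} - -38\right) \frac{1}{14} = \left(-5 + 361 + 38\right) \frac{1}{14} = 394 \cdot \frac{1}{14} = \frac{197}{7}$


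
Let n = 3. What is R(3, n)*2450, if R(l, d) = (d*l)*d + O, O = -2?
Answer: 61250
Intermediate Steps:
R(l, d) = -2 + l*d**2 (R(l, d) = (d*l)*d - 2 = l*d**2 - 2 = -2 + l*d**2)
R(3, n)*2450 = (-2 + 3*3**2)*2450 = (-2 + 3*9)*2450 = (-2 + 27)*2450 = 25*2450 = 61250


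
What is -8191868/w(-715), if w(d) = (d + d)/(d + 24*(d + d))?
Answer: -200700766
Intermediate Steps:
w(d) = 2/49 (w(d) = (2*d)/(d + 24*(2*d)) = (2*d)/(d + 48*d) = (2*d)/((49*d)) = (2*d)*(1/(49*d)) = 2/49)
-8191868/w(-715) = -8191868/2/49 = -8191868*49/2 = -200700766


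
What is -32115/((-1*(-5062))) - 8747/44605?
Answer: -1476766889/225790510 ≈ -6.5404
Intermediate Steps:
-32115/((-1*(-5062))) - 8747/44605 = -32115/5062 - 8747*1/44605 = -32115*1/5062 - 8747/44605 = -32115/5062 - 8747/44605 = -1476766889/225790510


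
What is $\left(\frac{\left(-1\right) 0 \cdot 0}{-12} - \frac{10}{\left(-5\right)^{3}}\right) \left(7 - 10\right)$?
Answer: $- \frac{6}{25} \approx -0.24$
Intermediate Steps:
$\left(\frac{\left(-1\right) 0 \cdot 0}{-12} - \frac{10}{\left(-5\right)^{3}}\right) \left(7 - 10\right) = \left(0 \cdot 0 \left(- \frac{1}{12}\right) - \frac{10}{-125}\right) \left(-3\right) = \left(0 \left(- \frac{1}{12}\right) - - \frac{2}{25}\right) \left(-3\right) = \left(0 + \frac{2}{25}\right) \left(-3\right) = \frac{2}{25} \left(-3\right) = - \frac{6}{25}$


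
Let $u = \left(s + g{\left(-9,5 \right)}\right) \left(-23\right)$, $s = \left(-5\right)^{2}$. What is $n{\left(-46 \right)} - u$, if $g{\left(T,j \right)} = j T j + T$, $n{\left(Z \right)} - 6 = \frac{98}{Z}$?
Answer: $- \frac{110472}{23} \approx -4803.1$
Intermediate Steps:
$n{\left(Z \right)} = 6 + \frac{98}{Z}$
$g{\left(T,j \right)} = T + T j^{2}$ ($g{\left(T,j \right)} = T j j + T = T j^{2} + T = T + T j^{2}$)
$s = 25$
$u = 4807$ ($u = \left(25 - 9 \left(1 + 5^{2}\right)\right) \left(-23\right) = \left(25 - 9 \left(1 + 25\right)\right) \left(-23\right) = \left(25 - 234\right) \left(-23\right) = \left(-209\right) \left(-23\right) = 4807$)
$n{\left(-46 \right)} - u = \left(6 + \frac{98}{-46}\right) - 4807 = \left(6 + 98 \left(- \frac{1}{46}\right)\right) - 4807 = \left(6 - \frac{49}{23}\right) - 4807 = \frac{89}{23} - 4807 = - \frac{110472}{23}$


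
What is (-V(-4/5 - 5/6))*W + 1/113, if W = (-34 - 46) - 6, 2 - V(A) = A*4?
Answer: 1243919/1695 ≈ 733.88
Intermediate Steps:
V(A) = 2 - 4*A (V(A) = 2 - A*4 = 2 - 4*A)
W = -86 (W = -80 - 6 = -86)
(-V(-4/5 - 5/6))*W + 1/113 = -(2 - 4*(-4/5 - 5/6))*(-86) + 1/113 = -(2 - 4*(-49/30))*(-86) + 1/113 = -(2 + 98/15)*(-86) + 1/113 = -1*128/15*(-86) + 1/113 = -128/15*(-86) + 1/113 = 11008/15 + 1/113 = 1243919/1695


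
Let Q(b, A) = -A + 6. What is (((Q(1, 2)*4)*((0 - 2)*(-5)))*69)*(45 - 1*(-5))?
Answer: 552000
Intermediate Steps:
Q(b, A) = 6 - A
(((Q(1, 2)*4)*((0 - 2)*(-5)))*69)*(45 - 1*(-5)) = ((((6 - 1*2)*4)*((0 - 2)*(-5)))*69)*(45 - 1*(-5)) = ((((6 - 2)*4)*(-2*(-5)))*69)*(45 + 5) = (((4*4)*10)*69)*50 = ((16*10)*69)*50 = (160*69)*50 = 11040*50 = 552000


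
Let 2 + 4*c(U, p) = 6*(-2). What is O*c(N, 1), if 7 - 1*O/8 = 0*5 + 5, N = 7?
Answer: -56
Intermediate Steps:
c(U, p) = -7/2 (c(U, p) = -1/2 + (6*(-2))/4 = -1/2 + (1/4)*(-12) = -1/2 - 3 = -7/2)
O = 16 (O = 56 - 8*(0*5 + 5) = 56 - 8*(0 + 5) = 56 - 8*5 = 56 - 40 = 16)
O*c(N, 1) = 16*(-7/2) = -56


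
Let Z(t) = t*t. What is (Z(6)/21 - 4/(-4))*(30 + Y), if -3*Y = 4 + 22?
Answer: 1216/21 ≈ 57.905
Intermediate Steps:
Z(t) = t²
Y = -26/3 (Y = -(4 + 22)/3 = -⅓*26 = -26/3 ≈ -8.6667)
(Z(6)/21 - 4/(-4))*(30 + Y) = (6²/21 - 4/(-4))*(30 - 26/3) = (36*(1/21) - 4*(-¼))*(64/3) = (12/7 + 1)*(64/3) = (19/7)*(64/3) = 1216/21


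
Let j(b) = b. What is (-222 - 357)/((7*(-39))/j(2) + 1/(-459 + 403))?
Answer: 32424/7645 ≈ 4.2412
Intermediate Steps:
(-222 - 357)/((7*(-39))/j(2) + 1/(-459 + 403)) = (-222 - 357)/((7*(-39))/2 + 1/(-459 + 403)) = -579/(-273*1/2 + 1/(-56)) = -579/(-273/2 - 1/56) = -579/(-7645/56) = -579*(-56/7645) = 32424/7645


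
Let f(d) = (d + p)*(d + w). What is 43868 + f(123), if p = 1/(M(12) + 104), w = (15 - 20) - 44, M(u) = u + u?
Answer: 3390117/64 ≈ 52971.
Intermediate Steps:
M(u) = 2*u
w = -49 (w = -5 - 44 = -49)
p = 1/128 (p = 1/(2*12 + 104) = 1/(24 + 104) = 1/128 ≈ 0.0078125)
f(d) = (-49 + d)*(1/128 + d) (f(d) = (d + 1/128)*(d - 49) = (1/128 + d)*(-49 + d) = (-49 + d)*(1/128 + d))
43868 + f(123) = 43868 + (-49/128 + 123² - 6271/128*123) = 43868 + (-49/128 + 15129 - 771333/128) = 43868 + 582565/64 = 3390117/64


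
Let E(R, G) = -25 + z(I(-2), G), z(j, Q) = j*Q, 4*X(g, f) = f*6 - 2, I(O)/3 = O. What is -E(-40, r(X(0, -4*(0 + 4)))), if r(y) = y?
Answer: -122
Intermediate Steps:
I(O) = 3*O
X(g, f) = -½ + 3*f/2 (X(g, f) = (f*6 - 2)/4 = (6*f - 2)/4 = (-2 + 6*f)/4 = -½ + 3*f/2)
z(j, Q) = Q*j
E(R, G) = -25 - 6*G (E(R, G) = -25 + G*(3*(-2)) = -25 + G*(-6) = -25 - 6*G)
-E(-40, r(X(0, -4*(0 + 4)))) = -(-25 - 6*(-½ + 3*(-4*(0 + 4))/2)) = -(-25 - 6*(-½ + 3*(-4*4)/2)) = -(-25 - 6*(-½ + (3/2)*(-16))) = -(-25 - 6*(-½ - 24)) = -(-25 - 6*(-49/2)) = -(-25 + 147) = -1*122 = -122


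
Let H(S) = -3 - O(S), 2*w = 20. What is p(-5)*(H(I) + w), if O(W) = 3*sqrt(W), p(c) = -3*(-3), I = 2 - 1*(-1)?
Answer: 63 - 27*sqrt(3) ≈ 16.235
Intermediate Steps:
w = 10 (w = (1/2)*20 = 10)
I = 3 (I = 2 + 1 = 3)
p(c) = 9
H(S) = -3 - 3*sqrt(S)
p(-5)*(H(I) + w) = 9*((-3 - 3*sqrt(3)) + 10) = 9*(7 - 3*sqrt(3)) = 63 - 27*sqrt(3)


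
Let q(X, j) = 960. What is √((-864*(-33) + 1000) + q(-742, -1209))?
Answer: 2*√7618 ≈ 174.56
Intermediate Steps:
√((-864*(-33) + 1000) + q(-742, -1209)) = √((-864*(-33) + 1000) + 960) = √((28512 + 1000) + 960) = √(29512 + 960) = √30472 = 2*√7618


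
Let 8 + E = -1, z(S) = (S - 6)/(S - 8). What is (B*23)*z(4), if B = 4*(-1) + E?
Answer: -299/2 ≈ -149.50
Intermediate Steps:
z(S) = (-6 + S)/(-8 + S)
E = -9 (E = -8 - 1 = -9)
B = -13 (B = 4*(-1) - 9 = -4 - 9 = -13)
(B*23)*z(4) = (-13*23)*((-6 + 4)/(-8 + 4)) = -299*(-2)/(-4) = -(-299)*(-2)/4 = -299*1/2 = -299/2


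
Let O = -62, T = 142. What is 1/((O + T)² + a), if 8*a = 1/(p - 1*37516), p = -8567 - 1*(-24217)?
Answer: 174928/1119539199 ≈ 0.00015625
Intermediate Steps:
p = 15650 (p = -8567 + 24217 = 15650)
a = -1/174928 (a = 1/(8*(15650 - 1*37516)) = 1/(8*(15650 - 37516)) = (⅛)/(-21866) = (⅛)*(-1/21866) = -1/174928 ≈ -5.7166e-6)
1/((O + T)² + a) = 1/((-62 + 142)² - 1/174928) = 1/(80² - 1/174928) = 1/(6400 - 1/174928) = 1/(1119539199/174928) = 174928/1119539199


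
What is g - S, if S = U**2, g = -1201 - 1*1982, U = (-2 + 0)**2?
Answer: -3199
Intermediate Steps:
U = 4 (U = (-2)**2 = 4)
g = -3183 (g = -1201 - 1982 = -3183)
S = 16 (S = 4**2 = 16)
g - S = -3183 - 1*16 = -3183 - 16 = -3199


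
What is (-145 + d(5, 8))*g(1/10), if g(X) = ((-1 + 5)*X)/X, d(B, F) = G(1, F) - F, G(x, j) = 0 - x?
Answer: -616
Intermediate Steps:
G(x, j) = -x
d(B, F) = -1 - F (d(B, F) = -1*1 - F = -1 - F)
g(X) = 4 (g(X) = (4*X)/X = 4)
(-145 + d(5, 8))*g(1/10) = (-145 + (-1 - 1*8))*4 = (-145 + (-1 - 8))*4 = (-145 - 9)*4 = -154*4 = -616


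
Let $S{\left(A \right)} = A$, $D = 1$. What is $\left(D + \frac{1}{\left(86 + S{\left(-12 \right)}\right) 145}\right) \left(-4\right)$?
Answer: $- \frac{21462}{5365} \approx -4.0004$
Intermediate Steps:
$\left(D + \frac{1}{\left(86 + S{\left(-12 \right)}\right) 145}\right) \left(-4\right) = \left(1 + \frac{1}{\left(86 - 12\right) 145}\right) \left(-4\right) = \left(1 + \frac{1}{74} \cdot \frac{1}{145}\right) \left(-4\right) = \left(1 + \frac{1}{10730}\right) \left(-4\right) = \frac{10731}{10730} \left(-4\right) = - \frac{21462}{5365}$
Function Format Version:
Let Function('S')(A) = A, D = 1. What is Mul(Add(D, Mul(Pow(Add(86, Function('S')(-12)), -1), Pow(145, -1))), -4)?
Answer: Rational(-21462, 5365) ≈ -4.0004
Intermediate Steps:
Mul(Add(D, Mul(Pow(Add(86, Function('S')(-12)), -1), Pow(145, -1))), -4) = Mul(Add(1, Mul(Pow(Add(86, -12), -1), Pow(145, -1))), -4) = Mul(Add(1, Mul(Pow(74, -1), Rational(1, 145))), -4) = Mul(Add(1, Mul(Rational(1, 74), Rational(1, 145))), -4) = Mul(Add(1, Rational(1, 10730)), -4) = Mul(Rational(10731, 10730), -4) = Rational(-21462, 5365)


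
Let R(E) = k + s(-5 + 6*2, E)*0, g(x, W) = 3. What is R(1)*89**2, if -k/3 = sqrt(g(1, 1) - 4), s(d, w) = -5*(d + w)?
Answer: -23763*I ≈ -23763.0*I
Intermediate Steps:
s(d, w) = -5*d - 5*w
k = -3*I (k = -3*sqrt(3 - 4) = -3*I ≈ -3.0*I)
R(E) = -3*I (R(E) = -3*I + (-5*(-5 + 6*2) - 5*E)*0 = -3*I + (-5*(-5 + 12) - 5*E)*0 = -3*I + (-5*7 - 5*E)*0 = -3*I + (-35 - 5*E)*0 = -3*I + 0 = -3*I)
R(1)*89**2 = -3*I*89**2 = -3*I*7921 = -23763*I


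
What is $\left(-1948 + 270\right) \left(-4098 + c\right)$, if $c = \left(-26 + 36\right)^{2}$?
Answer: $6708644$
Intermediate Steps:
$c = 100$ ($c = 10^{2} = 100$)
$\left(-1948 + 270\right) \left(-4098 + c\right) = \left(-1948 + 270\right) \left(-4098 + 100\right) = \left(-1678\right) \left(-3998\right) = 6708644$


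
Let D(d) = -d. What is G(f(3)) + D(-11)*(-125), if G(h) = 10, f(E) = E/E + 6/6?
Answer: -1365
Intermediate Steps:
f(E) = 2 (f(E) = 1 + 6*(⅙) = 1 + 1 = 2)
G(f(3)) + D(-11)*(-125) = 10 - 1*(-11)*(-125) = 10 + 11*(-125) = 10 - 1375 = -1365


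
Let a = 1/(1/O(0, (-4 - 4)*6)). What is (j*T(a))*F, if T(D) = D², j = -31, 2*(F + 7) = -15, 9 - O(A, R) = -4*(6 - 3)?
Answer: 396459/2 ≈ 1.9823e+5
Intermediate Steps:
O(A, R) = 21 (O(A, R) = 9 - (-4)*(6 - 3) = 9 - (-4)*3 = 9 - 1*(-12) = 9 + 12 = 21)
F = -29/2 (F = -7 + (½)*(-15) = -7 - 15/2 = -29/2 ≈ -14.500)
a = 21 (a = 1/(1/21) = 21)
(j*T(a))*F = -31*21²*(-29/2) = -31*441*(-29/2) = -13671*(-29/2) = 396459/2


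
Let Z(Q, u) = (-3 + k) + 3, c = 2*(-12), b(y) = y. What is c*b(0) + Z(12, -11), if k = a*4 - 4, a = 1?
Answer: 0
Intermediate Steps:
k = 0 (k = 1*4 - 4 = 4 - 4 = 0)
c = -24
Z(Q, u) = 0 (Z(Q, u) = (-3 + 0) + 3 = -3 + 3 = 0)
c*b(0) + Z(12, -11) = -24*0 + 0 = 0 + 0 = 0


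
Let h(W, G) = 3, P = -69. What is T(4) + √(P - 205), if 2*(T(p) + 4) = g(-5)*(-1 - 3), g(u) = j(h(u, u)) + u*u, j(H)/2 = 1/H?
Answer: -166/3 + I*√274 ≈ -55.333 + 16.553*I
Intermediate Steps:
j(H) = 2/H
g(u) = ⅔ + u² (g(u) = 2/3 + u*u = 2*(⅓) + u² = ⅔ + u²)
T(p) = -166/3 (T(p) = -4 + ((⅔ + (-5)²)*(-1 - 3))/2 = -4 + ((⅔ + 25)*(-4))/2 = -4 + ((77/3)*(-4))/2 = -4 + (½)*(-308/3) = -4 - 154/3 = -166/3)
T(4) + √(P - 205) = -166/3 + √(-69 - 205) = -166/3 + √(-274) = -166/3 + I*√274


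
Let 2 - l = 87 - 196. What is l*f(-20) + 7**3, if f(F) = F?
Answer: -1877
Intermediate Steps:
l = 111 (l = 2 - (87 - 196) = 2 - 1*(-109) = 2 + 109 = 111)
l*f(-20) + 7**3 = 111*(-20) + 7**3 = -2220 + 343 = -1877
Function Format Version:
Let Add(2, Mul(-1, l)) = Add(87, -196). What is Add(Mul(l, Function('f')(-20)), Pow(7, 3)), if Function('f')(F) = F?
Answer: -1877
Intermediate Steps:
l = 111 (l = Add(2, Mul(-1, Add(87, -196))) = Add(2, Mul(-1, -109)) = Add(2, 109) = 111)
Add(Mul(l, Function('f')(-20)), Pow(7, 3)) = Add(Mul(111, -20), Pow(7, 3)) = Add(-2220, 343) = -1877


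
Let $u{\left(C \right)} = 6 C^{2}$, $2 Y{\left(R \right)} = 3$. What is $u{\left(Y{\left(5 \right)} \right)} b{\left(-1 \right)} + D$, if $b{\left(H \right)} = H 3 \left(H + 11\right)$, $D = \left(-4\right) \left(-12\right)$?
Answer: $-357$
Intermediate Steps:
$D = 48$
$b{\left(H \right)} = 3 H \left(11 + H\right)$
$Y{\left(R \right)} = \frac{3}{2}$ ($Y{\left(R \right)} = \frac{1}{2} \cdot 3 = \frac{3}{2}$)
$u{\left(Y{\left(5 \right)} \right)} b{\left(-1 \right)} + D = 6 \left(\frac{3}{2}\right)^{2} \cdot 3 \left(-1\right) \left(11 - 1\right) + 48 = 6 \cdot \frac{9}{4} \cdot 3 \left(-1\right) 10 + 48 = \frac{27}{2} \left(-30\right) + 48 = -405 + 48 = -357$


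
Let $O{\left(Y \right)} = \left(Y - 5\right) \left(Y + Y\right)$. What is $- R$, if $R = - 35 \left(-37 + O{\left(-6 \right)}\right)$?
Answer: $3325$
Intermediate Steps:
$O{\left(Y \right)} = 2 Y \left(-5 + Y\right)$ ($O{\left(Y \right)} = \left(-5 + Y\right) 2 Y = 2 Y \left(-5 + Y\right)$)
$R = -3325$ ($R = - 35 \left(-37 + 2 \left(-6\right) \left(-5 - 6\right)\right) = - 35 \left(-37 + 2 \left(-6\right) \left(-11\right)\right) = - 35 \left(-37 + 132\right) = \left(-35\right) 95 = -3325$)
$- R = \left(-1\right) \left(-3325\right) = 3325$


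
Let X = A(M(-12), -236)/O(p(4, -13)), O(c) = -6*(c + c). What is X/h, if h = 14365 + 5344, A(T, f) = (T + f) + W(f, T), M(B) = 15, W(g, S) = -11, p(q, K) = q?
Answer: 29/118254 ≈ 0.00024523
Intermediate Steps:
O(c) = -12*c
A(T, f) = -11 + T + f (A(T, f) = (T + f) - 11 = -11 + T + f)
X = 29/6 (X = (-11 + 15 - 236)/((-12*4)) = -232/(-48) = -232*(-1/48) = 29/6 ≈ 4.8333)
h = 19709
X/h = (29/6)/19709 = (29/6)*(1/19709) = 29/118254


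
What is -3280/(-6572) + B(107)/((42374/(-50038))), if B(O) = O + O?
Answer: -8779357098/34810241 ≈ -252.21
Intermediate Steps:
B(O) = 2*O
-3280/(-6572) + B(107)/((42374/(-50038))) = -3280/(-6572) + (2*107)/((42374/(-50038))) = -3280*(-1/6572) + 214/((42374*(-1/50038))) = 820/1643 + 214/(-21187/25019) = 820/1643 + 214*(-25019/21187) = 820/1643 - 5354066/21187 = -8779357098/34810241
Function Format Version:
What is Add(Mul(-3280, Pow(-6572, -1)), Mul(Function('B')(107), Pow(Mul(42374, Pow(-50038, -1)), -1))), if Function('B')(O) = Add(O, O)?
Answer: Rational(-8779357098, 34810241) ≈ -252.21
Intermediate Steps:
Function('B')(O) = Mul(2, O)
Add(Mul(-3280, Pow(-6572, -1)), Mul(Function('B')(107), Pow(Mul(42374, Pow(-50038, -1)), -1))) = Add(Mul(-3280, Pow(-6572, -1)), Mul(Mul(2, 107), Pow(Mul(42374, Pow(-50038, -1)), -1))) = Add(Mul(-3280, Rational(-1, 6572)), Mul(214, Pow(Mul(42374, Rational(-1, 50038)), -1))) = Add(Rational(820, 1643), Mul(214, Pow(Rational(-21187, 25019), -1))) = Add(Rational(820, 1643), Mul(214, Rational(-25019, 21187))) = Add(Rational(820, 1643), Rational(-5354066, 21187)) = Rational(-8779357098, 34810241)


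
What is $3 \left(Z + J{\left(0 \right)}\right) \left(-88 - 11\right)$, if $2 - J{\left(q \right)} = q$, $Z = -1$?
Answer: $-297$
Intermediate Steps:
$J{\left(q \right)} = 2 - q$
$3 \left(Z + J{\left(0 \right)}\right) \left(-88 - 11\right) = 3 \left(-1 + \left(2 - 0\right)\right) \left(-88 - 11\right) = 3 \left(-1 + \left(2 + 0\right)\right) \left(-88 + \left(-26 + 15\right)\right) = 3 \left(-1 + 2\right) \left(-88 - 11\right) = 3 \cdot 1 \left(-99\right) = 3 \left(-99\right) = -297$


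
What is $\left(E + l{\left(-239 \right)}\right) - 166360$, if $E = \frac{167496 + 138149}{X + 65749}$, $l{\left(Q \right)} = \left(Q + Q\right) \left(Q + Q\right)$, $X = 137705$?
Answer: $\frac{12639681941}{203454} \approx 62126.0$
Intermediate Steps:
$l{\left(Q \right)} = 4 Q^{2}$ ($l{\left(Q \right)} = 2 Q 2 Q = 4 Q^{2}$)
$E = \frac{305645}{203454}$ ($E = \frac{167496 + 138149}{137705 + 65749} = \frac{305645}{203454} \approx 1.5023$)
$\left(E + l{\left(-239 \right)}\right) - 166360 = \left(\frac{305645}{203454} + 4 \left(-239\right)^{2}\right) - 166360 = \left(\frac{305645}{203454} + 4 \cdot 57121\right) - 166360 = \left(\frac{305645}{203454} + 228484\right) - 166360 = \frac{46486289381}{203454} - 166360 = \frac{12639681941}{203454}$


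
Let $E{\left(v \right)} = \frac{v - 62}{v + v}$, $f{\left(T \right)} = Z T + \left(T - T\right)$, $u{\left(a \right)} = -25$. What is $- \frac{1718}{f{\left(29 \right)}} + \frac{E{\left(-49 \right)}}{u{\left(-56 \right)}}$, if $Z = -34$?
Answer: $\frac{2049827}{1207850} \approx 1.6971$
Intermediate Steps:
$f{\left(T \right)} = - 34 T$ ($f{\left(T \right)} = - 34 T + \left(T - T\right) = - 34 T + 0 = - 34 T$)
$E{\left(v \right)} = \frac{-62 + v}{2 v}$
$- \frac{1718}{f{\left(29 \right)}} + \frac{E{\left(-49 \right)}}{u{\left(-56 \right)}} = - \frac{1718}{\left(-34\right) 29} + \frac{\frac{1}{2} \frac{1}{-49} \left(-62 - 49\right)}{-25} = - \frac{1718}{-986} + \frac{1}{2} \left(- \frac{1}{49}\right) \left(-111\right) \left(- \frac{1}{25}\right) = \left(-1718\right) \left(- \frac{1}{986}\right) + \frac{111}{98} \left(- \frac{1}{25}\right) = \frac{859}{493} - \frac{111}{2450} = \frac{2049827}{1207850}$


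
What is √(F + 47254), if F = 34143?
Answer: √81397 ≈ 285.30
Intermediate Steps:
√(F + 47254) = √(34143 + 47254) = √81397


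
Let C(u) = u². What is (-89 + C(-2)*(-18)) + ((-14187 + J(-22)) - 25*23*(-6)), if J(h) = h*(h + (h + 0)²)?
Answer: -21062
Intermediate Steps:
J(h) = h*(h + h²)
(-89 + C(-2)*(-18)) + ((-14187 + J(-22)) - 25*23*(-6)) = (-89 + (-2)²*(-18)) + ((-14187 + (-22)²*(1 - 22)) - 25*23*(-6)) = (-89 + 4*(-18)) + ((-14187 + 484*(-21)) - 575*(-6)) = (-89 - 72) + ((-14187 - 10164) + 3450) = -161 + (-24351 + 3450) = -161 - 20901 = -21062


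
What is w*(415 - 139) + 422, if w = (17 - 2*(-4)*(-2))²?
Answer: 698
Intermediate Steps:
w = 1 (w = (17 + 8*(-2))² = (17 - 16)² = 1² = 1)
w*(415 - 139) + 422 = 1*(415 - 139) + 422 = 1*276 + 422 = 276 + 422 = 698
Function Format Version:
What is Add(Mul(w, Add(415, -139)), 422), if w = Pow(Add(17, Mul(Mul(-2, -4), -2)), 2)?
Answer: 698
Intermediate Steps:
w = 1 (w = Pow(Add(17, Mul(8, -2)), 2) = Pow(Add(17, -16), 2) = Pow(1, 2) = 1)
Add(Mul(w, Add(415, -139)), 422) = Add(Mul(1, Add(415, -139)), 422) = Add(Mul(1, 276), 422) = Add(276, 422) = 698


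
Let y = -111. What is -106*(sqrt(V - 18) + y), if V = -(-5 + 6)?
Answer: 11766 - 106*I*sqrt(19) ≈ 11766.0 - 462.04*I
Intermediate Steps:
V = -1 (V = -1*1 = -1)
-106*(sqrt(V - 18) + y) = -106*(sqrt(-1 - 18) - 111) = -106*(sqrt(-19) - 111) = -106*(I*sqrt(19) - 111) = -106*(-111 + I*sqrt(19)) = 11766 - 106*I*sqrt(19)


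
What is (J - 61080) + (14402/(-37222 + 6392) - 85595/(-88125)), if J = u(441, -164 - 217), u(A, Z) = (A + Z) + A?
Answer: -3291706735273/54337875 ≈ -60579.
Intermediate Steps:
u(A, Z) = Z + 2*A
J = 501 (J = (-164 - 217) + 2*441 = -381 + 882 = 501)
(J - 61080) + (14402/(-37222 + 6392) - 85595/(-88125)) = (501 - 61080) + (14402/(-37222 + 6392) - 85595/(-88125)) = -60579 + (14402/(-30830) - 85595*(-1/88125)) = -60579 + (14402*(-1/30830) + 17119/17625) = -60579 + (-7201/15415 + 17119/17625) = -60579 + 27394352/54337875 = -3291706735273/54337875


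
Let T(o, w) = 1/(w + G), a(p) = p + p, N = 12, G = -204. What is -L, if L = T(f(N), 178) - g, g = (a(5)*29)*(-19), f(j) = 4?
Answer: -143259/26 ≈ -5510.0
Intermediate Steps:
a(p) = 2*p
T(o, w) = 1/(-204 + w) (T(o, w) = 1/(w - 204) = 1/(-204 + w))
g = -5510 (g = ((2*5)*29)*(-19) = (10*29)*(-19) = 290*(-19) = -5510)
L = 143259/26 (L = 1/(-204 + 178) - 1*(-5510) = 1/(-26) + 5510 = -1/26 + 5510 = 143259/26 ≈ 5510.0)
-L = -1*143259/26 = -143259/26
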